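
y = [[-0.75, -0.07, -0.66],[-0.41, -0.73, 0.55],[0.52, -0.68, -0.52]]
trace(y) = -2.00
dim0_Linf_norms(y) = [0.75, 0.73, 0.66]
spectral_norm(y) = 1.00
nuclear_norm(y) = 3.00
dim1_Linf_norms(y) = [0.75, 0.73, 0.68]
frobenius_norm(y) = 1.73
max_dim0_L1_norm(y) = 1.73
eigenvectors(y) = [[(0.71+0j), (-0.1+0.49j), -0.10-0.49j], [(0.68+0j), (-0.1-0.51j), -0.10+0.51j], [0.20+0.00j, 0.69+0.00j, (0.69-0j)]]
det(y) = -1.00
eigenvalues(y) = [(-1+0j), (-0.5+0.87j), (-0.5-0.87j)]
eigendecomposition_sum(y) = [[-0.50-0.00j, -0.48+0.00j, (-0.14+0j)], [(-0.48-0j), (-0.46+0j), -0.13+0.00j], [(-0.14-0j), (-0.13+0j), -0.04+0.00j]] + [[-0.12+0.22j, 0.21-0.16j, (-0.26-0.23j)], [(0.04-0.26j), (-0.13+0.23j), (0.34+0.12j)], [0.33+0.11j, -0.27-0.23j, (-0.24+0.42j)]] + [[-0.12-0.22j, 0.21+0.16j, -0.26+0.23j], [0.04+0.26j, -0.13-0.23j, (0.34-0.12j)], [0.33-0.11j, -0.27+0.23j, (-0.24-0.42j)]]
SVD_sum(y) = [[0.04, 0.1, -0.57],[-0.05, -0.12, 0.69],[0.03, 0.08, -0.42]] + [[-0.41, 0.31, 0.03], [0.07, -0.05, -0.0], [0.68, -0.51, -0.04]] + [[-0.38, -0.49, -0.12],[-0.43, -0.55, -0.13],[-0.19, -0.24, -0.06]]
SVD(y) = [[0.58, -0.52, -0.63],[-0.70, 0.09, -0.71],[0.43, 0.85, -0.31]] @ diag([1.0044267702557033, 1.001211938150335, 0.9992004394008971]) @ [[0.07, 0.18, -0.98],  [0.80, -0.60, -0.05],  [0.60, 0.78, 0.18]]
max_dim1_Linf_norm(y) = 0.75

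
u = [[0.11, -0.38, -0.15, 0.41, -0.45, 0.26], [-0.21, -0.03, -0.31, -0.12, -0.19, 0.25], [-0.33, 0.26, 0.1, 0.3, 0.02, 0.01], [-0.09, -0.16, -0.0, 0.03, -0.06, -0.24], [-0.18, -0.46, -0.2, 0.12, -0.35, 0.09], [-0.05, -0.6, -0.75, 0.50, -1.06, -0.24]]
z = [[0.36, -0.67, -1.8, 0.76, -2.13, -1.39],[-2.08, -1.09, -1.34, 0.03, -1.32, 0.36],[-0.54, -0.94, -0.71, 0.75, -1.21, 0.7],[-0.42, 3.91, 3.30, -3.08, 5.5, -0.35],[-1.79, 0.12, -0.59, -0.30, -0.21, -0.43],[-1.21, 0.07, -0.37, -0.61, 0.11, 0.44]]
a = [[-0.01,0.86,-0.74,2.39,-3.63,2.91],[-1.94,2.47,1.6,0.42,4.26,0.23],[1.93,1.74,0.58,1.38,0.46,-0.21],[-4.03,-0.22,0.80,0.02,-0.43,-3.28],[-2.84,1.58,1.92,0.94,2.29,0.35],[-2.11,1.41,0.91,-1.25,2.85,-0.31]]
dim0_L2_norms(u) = [0.46, 0.9, 0.86, 0.73, 1.22, 0.5]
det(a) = 225.54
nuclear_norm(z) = 15.03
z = a @ u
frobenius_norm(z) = 9.82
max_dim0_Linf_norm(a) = 4.26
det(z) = 0.01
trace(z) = -4.29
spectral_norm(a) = 8.75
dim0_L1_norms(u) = [0.97, 1.89, 1.51, 1.48, 2.13, 1.09]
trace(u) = -0.38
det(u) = -0.00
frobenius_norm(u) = 2.01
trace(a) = 5.04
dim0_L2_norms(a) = [6.02, 3.79, 2.93, 3.2, 6.71, 4.42]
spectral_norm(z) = 9.02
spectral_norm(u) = 1.79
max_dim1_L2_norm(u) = 1.53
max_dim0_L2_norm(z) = 6.17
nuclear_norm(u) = 3.59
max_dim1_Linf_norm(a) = 4.26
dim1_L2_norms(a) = [5.35, 5.55, 3.04, 5.28, 4.53, 4.13]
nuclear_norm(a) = 22.65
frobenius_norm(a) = 11.58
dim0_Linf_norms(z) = [2.08, 3.91, 3.3, 3.08, 5.5, 1.39]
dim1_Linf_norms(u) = [0.45, 0.31, 0.33, 0.24, 0.46, 1.06]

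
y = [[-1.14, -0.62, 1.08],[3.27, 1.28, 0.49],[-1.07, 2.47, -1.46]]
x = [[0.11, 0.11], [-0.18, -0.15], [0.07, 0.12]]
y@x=[[0.06, 0.1], [0.16, 0.23], [-0.66, -0.66]]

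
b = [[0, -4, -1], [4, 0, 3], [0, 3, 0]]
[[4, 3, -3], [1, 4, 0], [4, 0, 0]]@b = [[12, -25, 5], [16, -4, 11], [0, -16, -4]]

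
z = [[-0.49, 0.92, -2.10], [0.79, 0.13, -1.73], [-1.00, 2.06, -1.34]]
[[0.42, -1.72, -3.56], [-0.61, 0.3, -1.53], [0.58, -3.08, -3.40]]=z @ [[-0.91,0.96,1.02], [-0.21,-0.90,-0.29], [-0.08,0.20,1.33]]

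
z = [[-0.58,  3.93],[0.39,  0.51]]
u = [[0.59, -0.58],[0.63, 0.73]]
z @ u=[[2.13, 3.21], [0.55, 0.15]]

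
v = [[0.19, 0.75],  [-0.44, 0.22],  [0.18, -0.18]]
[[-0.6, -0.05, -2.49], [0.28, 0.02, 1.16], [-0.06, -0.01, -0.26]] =v @ [[-0.92, -0.08, -3.81], [-0.57, -0.05, -2.35]]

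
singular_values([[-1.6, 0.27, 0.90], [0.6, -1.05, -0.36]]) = [2.08, 0.83]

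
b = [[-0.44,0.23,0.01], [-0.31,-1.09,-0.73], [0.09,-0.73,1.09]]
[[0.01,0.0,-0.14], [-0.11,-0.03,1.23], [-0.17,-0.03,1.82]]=b @ [[0.04, 0.01, -0.43],[0.14, 0.03, -1.48],[-0.07, -0.01, 0.71]]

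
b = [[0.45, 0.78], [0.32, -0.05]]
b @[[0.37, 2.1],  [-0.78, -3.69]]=[[-0.44, -1.93],[0.16, 0.86]]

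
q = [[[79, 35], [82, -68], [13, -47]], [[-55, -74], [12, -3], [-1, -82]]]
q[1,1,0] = 12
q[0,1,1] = -68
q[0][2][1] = -47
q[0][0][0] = 79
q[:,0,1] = [35, -74]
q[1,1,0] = 12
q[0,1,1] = -68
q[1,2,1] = -82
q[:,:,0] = [[79, 82, 13], [-55, 12, -1]]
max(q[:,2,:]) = 13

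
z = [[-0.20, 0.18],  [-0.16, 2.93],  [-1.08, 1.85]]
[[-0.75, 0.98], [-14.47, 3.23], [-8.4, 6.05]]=z @ [[-0.75, -4.09], [-4.98, 0.88]]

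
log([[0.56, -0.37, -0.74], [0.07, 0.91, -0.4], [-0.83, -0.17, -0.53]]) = [[0.66j, (-0.22+0.24j), 0.04+1.25j], [(0.22+0.24j), -0.00+0.09j, -0.12+0.46j], [(-0.05+1.26j), (0.12+0.46j), -0.00+2.40j]]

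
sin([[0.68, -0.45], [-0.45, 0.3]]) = [[0.58, -0.38], [-0.38, 0.25]]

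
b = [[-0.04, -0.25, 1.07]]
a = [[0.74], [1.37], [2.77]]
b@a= [[2.59]]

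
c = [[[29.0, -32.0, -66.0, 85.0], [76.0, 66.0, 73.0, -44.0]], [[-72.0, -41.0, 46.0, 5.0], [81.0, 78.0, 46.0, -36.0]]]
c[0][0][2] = -66.0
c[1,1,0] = 81.0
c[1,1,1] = 78.0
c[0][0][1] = -32.0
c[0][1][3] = -44.0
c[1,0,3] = 5.0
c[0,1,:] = [76.0, 66.0, 73.0, -44.0]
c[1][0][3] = 5.0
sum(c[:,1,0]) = 157.0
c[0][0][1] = -32.0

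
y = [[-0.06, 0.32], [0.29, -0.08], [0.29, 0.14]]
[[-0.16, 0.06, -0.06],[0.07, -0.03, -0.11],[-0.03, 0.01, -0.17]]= y@[[0.11, -0.05, -0.45],  [-0.47, 0.18, -0.27]]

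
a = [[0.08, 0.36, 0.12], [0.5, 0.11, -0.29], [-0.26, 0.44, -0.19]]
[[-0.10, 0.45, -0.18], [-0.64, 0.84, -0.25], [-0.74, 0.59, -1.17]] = a@ [[-0.01, 0.82, 0.88], [-0.90, 1.4, -1.32], [1.85, -0.96, 1.89]]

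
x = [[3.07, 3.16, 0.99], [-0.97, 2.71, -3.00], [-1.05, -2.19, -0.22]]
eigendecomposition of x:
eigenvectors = [[0.55, -0.95, -0.85],[-0.45, 0.06, -0.33],[-0.7, 0.31, 0.4]]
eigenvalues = [-0.8, 2.53, 3.83]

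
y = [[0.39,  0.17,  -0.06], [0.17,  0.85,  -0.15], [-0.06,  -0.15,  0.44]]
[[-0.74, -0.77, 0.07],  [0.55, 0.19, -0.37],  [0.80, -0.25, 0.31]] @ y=[[-0.42, -0.79, 0.19],[0.27, 0.31, -0.22],[0.25, -0.12, 0.13]]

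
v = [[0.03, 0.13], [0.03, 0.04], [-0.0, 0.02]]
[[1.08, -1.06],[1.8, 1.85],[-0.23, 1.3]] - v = [[1.05,-1.19],[1.77,1.81],[-0.23,1.28]]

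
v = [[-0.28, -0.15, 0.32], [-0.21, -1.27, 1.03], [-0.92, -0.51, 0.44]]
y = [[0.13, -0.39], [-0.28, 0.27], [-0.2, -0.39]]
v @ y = [[-0.06,-0.06], [0.12,-0.66], [-0.06,0.05]]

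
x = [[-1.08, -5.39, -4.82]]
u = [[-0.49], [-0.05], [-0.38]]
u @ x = [[0.53, 2.64, 2.36], [0.05, 0.27, 0.24], [0.41, 2.05, 1.83]]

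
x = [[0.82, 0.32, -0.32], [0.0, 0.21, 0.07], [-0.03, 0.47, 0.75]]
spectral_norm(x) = 0.98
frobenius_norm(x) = 1.31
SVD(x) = [[-0.81,0.58,-0.08], [0.06,0.21,0.98], [0.59,0.78,-0.2]] @ diag([0.9781441984256284, 0.8600874608011287, 0.11825179431599245]) @ [[-0.7, 0.03, 0.72], [0.53, 0.7, 0.48], [-0.49, 0.72, -0.5]]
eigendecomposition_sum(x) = [[0.49, -0.69, -1.36], [-0.01, 0.02, 0.04], [-0.14, 0.20, 0.39]] + [[0.33, 1.13, 1.02],[0.02, 0.05, 0.05],[0.11, 0.39, 0.35]] + [[0.0,-0.12,0.01], [-0.00,0.14,-0.02], [0.0,-0.11,0.01]]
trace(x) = 1.78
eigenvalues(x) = [0.9, 0.73, 0.15]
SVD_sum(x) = [[0.55, -0.02, -0.57], [-0.04, 0.00, 0.04], [-0.40, 0.02, 0.41]] + [[0.27, 0.35, 0.24], [0.10, 0.13, 0.09], [0.36, 0.47, 0.33]] + [[0.00,-0.01,0.0],[-0.06,0.08,-0.06],[0.01,-0.02,0.01]]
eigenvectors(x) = [[0.96, 0.95, -0.56], [-0.03, 0.04, 0.64], [-0.28, 0.32, -0.53]]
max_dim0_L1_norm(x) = 1.14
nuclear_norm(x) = 1.96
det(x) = 0.10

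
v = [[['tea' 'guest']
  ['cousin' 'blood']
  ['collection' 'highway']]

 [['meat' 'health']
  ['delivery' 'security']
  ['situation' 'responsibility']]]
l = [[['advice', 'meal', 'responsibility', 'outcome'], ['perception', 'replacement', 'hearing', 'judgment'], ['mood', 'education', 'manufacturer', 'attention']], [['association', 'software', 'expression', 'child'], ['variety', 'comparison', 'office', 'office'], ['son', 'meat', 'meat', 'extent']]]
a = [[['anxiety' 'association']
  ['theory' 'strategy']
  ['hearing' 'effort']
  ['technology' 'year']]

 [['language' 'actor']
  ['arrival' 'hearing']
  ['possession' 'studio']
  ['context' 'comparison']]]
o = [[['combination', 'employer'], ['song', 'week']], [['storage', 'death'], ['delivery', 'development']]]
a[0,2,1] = 'effort'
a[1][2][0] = 'possession'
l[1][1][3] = 'office'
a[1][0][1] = 'actor'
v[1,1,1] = 'security'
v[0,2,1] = 'highway'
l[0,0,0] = 'advice'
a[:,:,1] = [['association', 'strategy', 'effort', 'year'], ['actor', 'hearing', 'studio', 'comparison']]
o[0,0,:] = ['combination', 'employer']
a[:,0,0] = ['anxiety', 'language']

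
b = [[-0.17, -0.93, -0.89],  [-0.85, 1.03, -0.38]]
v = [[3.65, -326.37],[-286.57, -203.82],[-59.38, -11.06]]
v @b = [[276.79,  -339.56,  120.77], [221.96,  56.58,  332.50], [19.5,  43.83,  57.05]]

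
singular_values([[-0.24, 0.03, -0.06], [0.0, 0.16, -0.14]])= [0.26, 0.19]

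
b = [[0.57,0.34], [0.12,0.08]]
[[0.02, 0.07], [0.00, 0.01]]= b @ [[0.04, 0.07], [-0.01, 0.08]]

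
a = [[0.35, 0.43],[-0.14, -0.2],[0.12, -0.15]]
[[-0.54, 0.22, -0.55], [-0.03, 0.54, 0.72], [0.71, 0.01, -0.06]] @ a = [[-0.29, -0.19], [0.00, -0.23], [0.24, 0.31]]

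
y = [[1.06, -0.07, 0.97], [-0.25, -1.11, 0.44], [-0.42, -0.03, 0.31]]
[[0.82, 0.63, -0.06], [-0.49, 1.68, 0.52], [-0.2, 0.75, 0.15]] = y @[[0.60,  -0.71,  -0.22], [0.39,  -0.81,  -0.36], [0.22,  1.37,  0.15]]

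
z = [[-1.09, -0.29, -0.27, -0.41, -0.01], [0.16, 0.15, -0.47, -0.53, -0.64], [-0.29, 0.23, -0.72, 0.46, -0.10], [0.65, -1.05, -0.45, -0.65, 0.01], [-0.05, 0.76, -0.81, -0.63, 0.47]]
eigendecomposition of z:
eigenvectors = [[-0.76+0.00j, (-0.07-0.41j), (-0.07+0.41j), (-0.04+0.02j), (-0.04-0.02j)], [(-0.12+0j), (-0.32+0.09j), -0.32-0.09j, 0.06-0.49j, 0.06+0.49j], [(-0.58+0j), 0.25+0.40j, (0.25-0.4j), 0.10-0.02j, 0.10+0.02j], [(0.19+0j), (-0.68+0j), -0.68-0.00j, (0.1+0.36j), 0.10-0.36j], [-0.17+0.00j, (-0.07+0.14j), -0.07-0.14j, -0.78+0.00j, -0.78-0.00j]]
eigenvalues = [(-1.24+0j), (-0.9+0.78j), (-0.9-0.78j), (0.6+0.75j), (0.6-0.75j)]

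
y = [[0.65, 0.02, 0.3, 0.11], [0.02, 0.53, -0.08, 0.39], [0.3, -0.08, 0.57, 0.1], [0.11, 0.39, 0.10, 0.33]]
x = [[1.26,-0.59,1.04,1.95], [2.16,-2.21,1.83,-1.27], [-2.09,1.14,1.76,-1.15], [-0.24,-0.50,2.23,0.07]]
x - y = [[0.61, -0.61, 0.74, 1.84],  [2.14, -2.74, 1.91, -1.66],  [-2.39, 1.22, 1.19, -1.25],  [-0.35, -0.89, 2.13, -0.26]]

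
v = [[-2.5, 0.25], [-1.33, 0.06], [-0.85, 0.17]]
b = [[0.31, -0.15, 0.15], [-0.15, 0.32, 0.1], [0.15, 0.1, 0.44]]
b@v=[[-0.7, 0.09], [-0.14, -0.00], [-0.88, 0.12]]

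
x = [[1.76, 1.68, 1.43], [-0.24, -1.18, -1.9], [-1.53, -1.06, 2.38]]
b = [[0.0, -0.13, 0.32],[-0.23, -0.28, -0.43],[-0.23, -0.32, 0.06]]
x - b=[[1.76, 1.81, 1.11], [-0.01, -0.9, -1.47], [-1.30, -0.74, 2.32]]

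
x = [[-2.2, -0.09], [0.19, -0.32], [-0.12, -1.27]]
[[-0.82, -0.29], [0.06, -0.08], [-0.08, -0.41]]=x@[[0.37, 0.12], [0.03, 0.31]]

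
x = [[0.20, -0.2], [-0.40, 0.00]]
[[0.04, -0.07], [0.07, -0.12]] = x @ [[-0.17,0.29], [-0.36,0.62]]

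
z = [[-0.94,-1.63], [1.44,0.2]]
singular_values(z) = [2.16, 1.0]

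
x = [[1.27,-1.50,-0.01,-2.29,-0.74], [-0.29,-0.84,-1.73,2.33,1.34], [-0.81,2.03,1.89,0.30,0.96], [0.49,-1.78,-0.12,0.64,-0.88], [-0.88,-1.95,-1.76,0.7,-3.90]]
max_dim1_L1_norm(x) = 9.19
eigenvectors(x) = [[-0.06+0.00j, -0.21+0.47j, (-0.21-0.47j), (0.68+0j), -0.42+0.00j],[(-0.51+0j), (0.59+0j), (0.59-0j), 0.56+0.00j, -0.29+0.00j],[0.04+0.00j, -0.26-0.36j, (-0.26+0.36j), -0.13+0.00j, (0.81+0j)],[-0.04+0.00j, 0.10+0.40j, 0.10-0.40j, 0.28+0.00j, 0.27+0.00j],[0.85+0.00j, -0.02+0.13j, -0.02-0.13j, (-0.37+0j), (-0.05+0j)]]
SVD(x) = [[-0.23, -0.63, 0.46, -0.02, -0.58], [-0.08, 0.77, 0.45, -0.07, -0.45], [0.46, 0.02, -0.51, 0.38, -0.62], [-0.30, 0.05, 0.19, 0.92, 0.18], [-0.8, 0.1, -0.54, -0.12, -0.22]] @ diag([5.747350577138054, 3.9623073996389255, 2.783058955514116, 1.2154726824075157, 0.22178914015627826]) @ [[-0.02, 0.6, 0.43, -0.05, 0.68], [-0.28, 0.01, -0.37, 0.84, 0.27], [0.51, -0.49, -0.29, -0.15, 0.62], [0.19, -0.45, 0.76, 0.42, -0.05], [0.79, 0.45, -0.12, 0.29, -0.28]]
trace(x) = -0.94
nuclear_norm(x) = 13.93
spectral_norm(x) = 5.75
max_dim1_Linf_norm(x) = 3.9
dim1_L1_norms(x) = [5.81, 6.53, 5.99, 3.91, 9.19]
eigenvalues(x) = [(-2.78+0j), (0.37+2.71j), (0.37-2.71j), (-0.51+0j), (1.62+0j)]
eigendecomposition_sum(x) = [[0.10+0.00j, (0.12-0j), (0.14+0j), -0.08-0.00j, (0.25-0j)], [0.90+0.00j, 1.06-0.00j, 1.24+0.00j, (-0.69-0j), (2.29-0j)], [-0.07-0.00j, -0.08+0.00j, (-0.1-0j), (0.06+0j), (-0.18+0j)], [0.07+0.00j, 0.08-0.00j, 0.09+0.00j, -0.05-0.00j, 0.17-0.00j], [(-1.5-0j), (-1.76+0j), -2.06-0.00j, 1.15+0.00j, -3.79+0.00j]] + [[0.72-0.14j, (-0.58-1j), 0.42-0.88j, -0.85+1.24j, -0.36-0.51j], [-0.47-0.68j, -0.77+1.06j, (-1.11-0.03j), (1.68+0.31j), -0.36+0.61j], [-0.21+0.59j, 0.99+0.01j, 0.46+0.70j, (-0.54-1.17j), (0.54-0.04j)], [(0.38-0.43j), (-0.85-0.34j), -0.17-0.75j, 0.08+1.18j, -0.48-0.14j], [0.17-0.08j, -0.21-0.21j, (0.05-0.24j), (-0.13+0.36j), -0.12-0.10j]] + [[(0.72+0.14j), -0.58+1.00j, (0.42+0.88j), (-0.85-1.24j), -0.36+0.51j], [(-0.47+0.68j), (-0.77-1.06j), -1.11+0.03j, 1.68-0.31j, -0.36-0.61j], [-0.21-0.59j, 0.99-0.01j, 0.46-0.70j, -0.54+1.17j, (0.54+0.04j)], [(0.38+0.43j), -0.85+0.34j, -0.17+0.75j, (0.08-1.18j), -0.48+0.14j], [0.17+0.08j, -0.21+0.21j, (0.05+0.24j), (-0.13-0.36j), (-0.12+0.1j)]] + [[-0.48-0.00j, -0.43+0.00j, -0.49-0.00j, (0.2+0j), -0.26+0.00j], [(-0.39-0j), -0.35+0.00j, -0.40-0.00j, 0.17+0.00j, (-0.21+0j)], [(0.09+0j), 0.08-0.00j, (0.09+0j), -0.04-0.00j, (0.05-0j)], [(-0.2-0j), -0.18+0.00j, (-0.2-0j), 0.08+0.00j, (-0.11+0j)], [0.26+0.00j, (0.23-0j), (0.27+0j), -0.11-0.00j, (0.14-0j)]] + [[(0.21+0j),-0.02+0.00j,-0.51+0.00j,(-0.72-0j),(-0.01+0j)], [(0.15+0j),-0.02+0.00j,-0.35+0.00j,-0.49-0.00j,(-0.01+0j)], [(-0.41-0j),0.04-0.00j,0.97-0.00j,1.37+0.00j,(0.02-0j)], [(-0.14-0j),0.01-0.00j,0.32-0.00j,(0.45+0j),(0.01-0j)], [0.03+0.00j,(-0+0j),(-0.06+0j),-0.09-0.00j,(-0+0j)]]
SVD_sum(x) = [[0.02, -0.79, -0.56, 0.06, -0.89], [0.01, -0.26, -0.19, 0.02, -0.3], [-0.04, 1.6, 1.14, -0.12, 1.8], [0.03, -1.05, -0.75, 0.08, -1.18], [0.08, -2.74, -1.95, 0.21, -3.09]] + [[0.70,-0.04,0.93,-2.11,-0.68], [-0.85,0.04,-1.13,2.56,0.83], [-0.02,0.00,-0.02,0.06,0.02], [-0.05,0.00,-0.07,0.15,0.05], [-0.11,0.01,-0.15,0.34,0.11]] + [[0.66, -0.63, -0.37, -0.19, 0.79],[0.64, -0.62, -0.36, -0.19, 0.78],[-0.73, 0.69, 0.41, 0.21, -0.88],[0.27, -0.26, -0.15, -0.08, 0.32],[-0.78, 0.74, 0.44, 0.23, -0.94]] + [[-0.01, 0.01, -0.02, -0.01, 0.0], [-0.02, 0.04, -0.06, -0.04, 0.00], [0.09, -0.2, 0.35, 0.20, -0.02], [0.21, -0.5, 0.85, 0.47, -0.06], [-0.03, 0.06, -0.11, -0.06, 0.01]] + [[-0.10,-0.06,0.02,-0.04,0.04],[-0.08,-0.04,0.01,-0.03,0.03],[-0.11,-0.06,0.02,-0.04,0.04],[0.03,0.02,-0.00,0.01,-0.01],[-0.04,-0.02,0.01,-0.01,0.01]]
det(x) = 17.09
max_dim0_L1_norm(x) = 8.1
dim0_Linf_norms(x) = [1.27, 2.03, 1.89, 2.33, 3.9]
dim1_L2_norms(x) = [3.11, 3.32, 3.06, 2.15, 4.83]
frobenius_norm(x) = 7.62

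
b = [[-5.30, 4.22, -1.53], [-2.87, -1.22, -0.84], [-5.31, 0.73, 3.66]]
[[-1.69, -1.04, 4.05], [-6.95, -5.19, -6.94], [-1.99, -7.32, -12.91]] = b@[[1.37, 1.34, 1.75],[1.72, 1.32, 2.61],[1.10, -0.32, -1.51]]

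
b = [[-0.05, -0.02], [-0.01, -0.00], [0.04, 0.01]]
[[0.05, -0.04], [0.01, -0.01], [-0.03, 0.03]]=b @[[-0.54, 1.01], [-1.14, -0.65]]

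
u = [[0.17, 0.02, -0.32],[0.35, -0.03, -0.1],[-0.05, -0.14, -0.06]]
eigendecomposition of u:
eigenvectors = [[0.65+0.00j, (0.18-0.46j), 0.18+0.46j],[0.69+0.00j, -0.69+0.00j, -0.69-0.00j],[-0.32+0.00j, -0.10-0.52j, (-0.1+0.52j)]]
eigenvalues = [(0.35+0j), (-0.13+0.16j), (-0.13-0.16j)]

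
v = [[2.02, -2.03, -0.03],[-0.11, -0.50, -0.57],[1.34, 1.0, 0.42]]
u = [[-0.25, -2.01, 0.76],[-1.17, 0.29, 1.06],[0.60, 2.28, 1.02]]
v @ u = [[1.85, -4.72, -0.65],[0.27, -1.22, -1.2],[-1.25, -1.45, 2.51]]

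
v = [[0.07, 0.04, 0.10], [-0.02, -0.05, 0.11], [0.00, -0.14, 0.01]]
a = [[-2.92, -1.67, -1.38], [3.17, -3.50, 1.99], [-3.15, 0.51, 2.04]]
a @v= [[-0.17, 0.16, -0.49], [0.29, 0.02, -0.05], [-0.23, -0.44, -0.24]]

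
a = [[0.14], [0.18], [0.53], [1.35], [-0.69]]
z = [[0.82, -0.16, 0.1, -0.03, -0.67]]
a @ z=[[0.11,-0.02,0.01,-0.0,-0.09],[0.15,-0.03,0.02,-0.01,-0.12],[0.43,-0.08,0.05,-0.02,-0.36],[1.11,-0.22,0.14,-0.04,-0.90],[-0.57,0.11,-0.07,0.02,0.46]]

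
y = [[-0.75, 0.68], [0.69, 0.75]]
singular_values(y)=[1.02, 1.01]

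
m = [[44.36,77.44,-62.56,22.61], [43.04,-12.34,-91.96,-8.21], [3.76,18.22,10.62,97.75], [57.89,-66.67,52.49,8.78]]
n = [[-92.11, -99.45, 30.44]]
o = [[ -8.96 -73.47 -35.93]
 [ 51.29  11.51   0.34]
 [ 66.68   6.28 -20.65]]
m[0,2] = -62.56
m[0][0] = 44.36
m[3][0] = 57.89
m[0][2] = -62.56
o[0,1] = -73.47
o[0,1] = -73.47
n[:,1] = [-99.45]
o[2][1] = 6.28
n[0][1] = -99.45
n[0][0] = -92.11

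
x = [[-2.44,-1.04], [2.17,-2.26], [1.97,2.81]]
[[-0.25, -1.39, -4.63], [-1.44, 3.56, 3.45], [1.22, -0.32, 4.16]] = x@ [[-0.12, 0.88, 1.81], [0.52, -0.73, 0.21]]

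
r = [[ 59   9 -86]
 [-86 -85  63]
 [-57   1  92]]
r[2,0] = -57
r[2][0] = -57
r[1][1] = -85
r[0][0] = 59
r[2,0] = -57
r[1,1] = -85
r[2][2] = 92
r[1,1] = -85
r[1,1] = -85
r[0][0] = 59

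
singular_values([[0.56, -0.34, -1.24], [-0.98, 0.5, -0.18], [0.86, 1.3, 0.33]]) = [1.65, 1.46, 0.95]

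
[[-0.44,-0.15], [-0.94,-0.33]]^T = [[-0.44, -0.94], [-0.15, -0.33]]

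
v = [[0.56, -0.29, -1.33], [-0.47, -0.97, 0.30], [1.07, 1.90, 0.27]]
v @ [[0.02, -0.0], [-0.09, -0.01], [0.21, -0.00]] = [[-0.24,0.0], [0.14,0.01], [-0.09,-0.02]]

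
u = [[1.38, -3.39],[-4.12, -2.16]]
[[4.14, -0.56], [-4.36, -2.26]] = u @ [[1.4, 0.38], [-0.65, 0.32]]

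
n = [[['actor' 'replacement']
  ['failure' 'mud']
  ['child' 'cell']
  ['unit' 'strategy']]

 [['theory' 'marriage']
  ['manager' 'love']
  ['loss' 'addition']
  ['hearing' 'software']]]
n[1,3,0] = 'hearing'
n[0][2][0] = 'child'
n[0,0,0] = 'actor'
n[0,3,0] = 'unit'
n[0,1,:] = ['failure', 'mud']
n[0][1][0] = 'failure'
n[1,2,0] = 'loss'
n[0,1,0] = 'failure'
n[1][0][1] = 'marriage'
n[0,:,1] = ['replacement', 'mud', 'cell', 'strategy']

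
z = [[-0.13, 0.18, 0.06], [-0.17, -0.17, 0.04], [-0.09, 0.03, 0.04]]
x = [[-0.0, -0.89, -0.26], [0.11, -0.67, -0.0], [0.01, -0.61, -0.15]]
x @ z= [[0.17, 0.14, -0.05],[0.10, 0.13, -0.02],[0.12, 0.1, -0.03]]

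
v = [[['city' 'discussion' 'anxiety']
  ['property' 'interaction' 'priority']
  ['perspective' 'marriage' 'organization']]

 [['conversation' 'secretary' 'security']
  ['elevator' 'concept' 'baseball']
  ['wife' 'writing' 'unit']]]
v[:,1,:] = [['property', 'interaction', 'priority'], ['elevator', 'concept', 'baseball']]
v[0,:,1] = ['discussion', 'interaction', 'marriage']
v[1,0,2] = 'security'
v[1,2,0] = 'wife'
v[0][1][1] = 'interaction'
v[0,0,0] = 'city'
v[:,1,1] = ['interaction', 'concept']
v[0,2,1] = 'marriage'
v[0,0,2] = 'anxiety'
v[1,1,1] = 'concept'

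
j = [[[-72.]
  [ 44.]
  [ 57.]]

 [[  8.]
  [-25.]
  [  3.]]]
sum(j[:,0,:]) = -64.0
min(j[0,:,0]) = -72.0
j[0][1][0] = 44.0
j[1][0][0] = 8.0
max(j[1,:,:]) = 8.0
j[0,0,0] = -72.0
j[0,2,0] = 57.0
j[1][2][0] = 3.0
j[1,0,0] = 8.0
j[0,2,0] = 57.0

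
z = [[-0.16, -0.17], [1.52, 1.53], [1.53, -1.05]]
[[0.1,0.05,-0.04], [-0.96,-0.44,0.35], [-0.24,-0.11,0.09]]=z @ [[-0.35, -0.16, 0.13], [-0.28, -0.13, 0.1]]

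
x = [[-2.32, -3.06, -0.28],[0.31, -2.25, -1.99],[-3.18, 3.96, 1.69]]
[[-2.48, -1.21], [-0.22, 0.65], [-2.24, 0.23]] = x@ [[0.91, 0.04], [0.11, 0.44], [0.13, -0.82]]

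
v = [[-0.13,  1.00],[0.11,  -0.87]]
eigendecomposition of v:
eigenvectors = [[0.99, -0.76],[0.13, 0.66]]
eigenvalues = [-0.0, -1.0]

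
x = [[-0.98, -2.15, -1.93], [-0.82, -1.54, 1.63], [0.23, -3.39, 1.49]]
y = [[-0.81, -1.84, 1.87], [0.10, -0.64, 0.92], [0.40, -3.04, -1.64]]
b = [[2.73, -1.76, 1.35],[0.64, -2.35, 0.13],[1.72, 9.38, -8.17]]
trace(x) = -1.03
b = y @ x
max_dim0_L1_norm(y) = 5.52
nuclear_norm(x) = 8.28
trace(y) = -3.09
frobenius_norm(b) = 13.27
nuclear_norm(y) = 6.80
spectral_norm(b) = 12.82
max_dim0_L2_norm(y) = 3.61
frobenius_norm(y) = 4.57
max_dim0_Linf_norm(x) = 3.39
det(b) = 53.05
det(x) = -12.65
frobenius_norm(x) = 5.36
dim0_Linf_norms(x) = [0.98, 3.39, 1.93]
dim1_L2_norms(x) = [3.05, 2.39, 3.71]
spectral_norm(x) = 4.45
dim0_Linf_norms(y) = [0.81, 3.04, 1.87]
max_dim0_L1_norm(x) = 7.08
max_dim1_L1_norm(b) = 19.27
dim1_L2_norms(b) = [3.52, 2.44, 12.56]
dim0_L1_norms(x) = [2.03, 7.08, 5.05]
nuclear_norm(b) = 17.28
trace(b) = -7.79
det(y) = -4.18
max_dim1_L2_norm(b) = 12.56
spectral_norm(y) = 3.63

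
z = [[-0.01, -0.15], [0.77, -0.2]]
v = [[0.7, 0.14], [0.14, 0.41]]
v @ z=[[0.1,-0.13], [0.31,-0.1]]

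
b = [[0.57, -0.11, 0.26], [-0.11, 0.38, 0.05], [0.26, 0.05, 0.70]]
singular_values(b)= [0.9, 0.49, 0.26]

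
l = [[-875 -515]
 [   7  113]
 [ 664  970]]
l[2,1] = 970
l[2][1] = 970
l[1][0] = 7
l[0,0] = -875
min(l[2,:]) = 664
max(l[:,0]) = 664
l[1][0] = 7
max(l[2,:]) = 970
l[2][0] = 664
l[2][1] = 970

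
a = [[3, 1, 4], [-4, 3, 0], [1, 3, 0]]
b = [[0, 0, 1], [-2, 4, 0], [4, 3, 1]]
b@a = [[1, 3, 0], [-22, 10, -8], [1, 16, 16]]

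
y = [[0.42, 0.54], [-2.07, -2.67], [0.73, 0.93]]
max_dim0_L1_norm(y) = 4.14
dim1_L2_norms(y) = [0.68, 3.38, 1.18]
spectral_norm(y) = 3.64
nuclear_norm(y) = 3.65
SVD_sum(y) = [[0.42,0.54], [-2.07,-2.67], [0.73,0.93]] + [[0.00, -0.00], [0.00, -0.0], [0.0, -0.00]]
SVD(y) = [[-0.19, -0.09], [0.93, -0.34], [-0.32, -0.93]] @ diag([3.6441123299342486, 0.006732519675307421]) @ [[-0.61, -0.79],[-0.79, 0.61]]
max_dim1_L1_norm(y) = 4.74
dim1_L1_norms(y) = [0.96, 4.74, 1.66]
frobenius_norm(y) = 3.64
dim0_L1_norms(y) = [3.22, 4.14]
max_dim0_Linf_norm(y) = 2.67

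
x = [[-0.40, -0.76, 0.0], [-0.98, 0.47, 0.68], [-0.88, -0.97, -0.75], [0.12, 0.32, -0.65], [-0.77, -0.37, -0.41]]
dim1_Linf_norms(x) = [0.76, 0.98, 0.97, 0.65, 0.77]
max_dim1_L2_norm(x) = 1.51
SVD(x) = [[-0.39,0.03,0.52], [-0.04,0.94,-0.25], [-0.79,-0.14,-0.08], [0.02,-0.31,-0.76], [-0.48,0.11,-0.3]] @ diag([1.9056619526152643, 1.352472152491703, 0.7972274450174412]) @ [[0.66,0.64,0.39], [-0.69,0.30,0.66], [0.31,-0.70,0.64]]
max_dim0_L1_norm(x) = 3.15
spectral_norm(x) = 1.91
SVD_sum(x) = [[-0.5, -0.48, -0.29], [-0.05, -0.05, -0.03], [-0.99, -0.96, -0.59], [0.02, 0.02, 0.01], [-0.60, -0.58, -0.35]] + [[-0.03,0.01,0.03], [-0.87,0.38,0.84], [0.13,-0.06,-0.12], [0.29,-0.13,-0.27], [-0.1,0.04,0.1]] + [[0.13,-0.29,0.26], [-0.06,0.14,-0.13], [-0.02,0.05,-0.04], [-0.19,0.43,-0.39], [-0.07,0.17,-0.15]]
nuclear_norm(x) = 4.06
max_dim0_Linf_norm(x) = 0.98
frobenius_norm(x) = 2.47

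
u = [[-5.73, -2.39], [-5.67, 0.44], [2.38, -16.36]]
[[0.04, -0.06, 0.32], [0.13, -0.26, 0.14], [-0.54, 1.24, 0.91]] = u@[[-0.02, 0.04, -0.03], [0.03, -0.07, -0.06]]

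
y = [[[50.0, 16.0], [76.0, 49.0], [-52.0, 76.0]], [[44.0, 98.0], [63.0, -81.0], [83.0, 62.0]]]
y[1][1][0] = 63.0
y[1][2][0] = 83.0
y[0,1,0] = 76.0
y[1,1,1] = -81.0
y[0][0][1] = 16.0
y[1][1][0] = 63.0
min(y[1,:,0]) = 44.0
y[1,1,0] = 63.0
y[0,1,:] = [76.0, 49.0]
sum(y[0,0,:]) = 66.0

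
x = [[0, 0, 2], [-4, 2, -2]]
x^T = [[0, -4], [0, 2], [2, -2]]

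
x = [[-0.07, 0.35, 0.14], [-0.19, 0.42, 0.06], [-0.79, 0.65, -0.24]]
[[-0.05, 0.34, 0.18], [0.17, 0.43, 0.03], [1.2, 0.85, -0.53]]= x @[[-1.41, -0.70, -0.01], [-0.13, 0.64, -0.19], [-0.73, 0.51, 1.73]]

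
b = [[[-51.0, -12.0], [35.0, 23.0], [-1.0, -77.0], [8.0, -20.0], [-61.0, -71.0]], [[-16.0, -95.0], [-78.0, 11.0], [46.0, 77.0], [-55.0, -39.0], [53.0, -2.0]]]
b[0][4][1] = -71.0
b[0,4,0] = -61.0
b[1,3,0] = -55.0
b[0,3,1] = -20.0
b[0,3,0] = 8.0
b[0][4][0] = -61.0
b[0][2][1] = -77.0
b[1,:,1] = [-95.0, 11.0, 77.0, -39.0, -2.0]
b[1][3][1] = -39.0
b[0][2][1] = -77.0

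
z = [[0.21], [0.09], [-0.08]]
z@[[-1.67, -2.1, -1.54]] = [[-0.35, -0.44, -0.32], [-0.15, -0.19, -0.14], [0.13, 0.17, 0.12]]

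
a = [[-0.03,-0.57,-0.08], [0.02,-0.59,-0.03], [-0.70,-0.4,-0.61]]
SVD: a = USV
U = [[-0.4, -0.55, -0.74], [-0.37, -0.64, 0.67], [-0.84, 0.54, 0.06]]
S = [1.13, 0.66, 0.01]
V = [[0.53, 0.69, 0.49], [-0.57, 0.72, -0.4], [-0.63, -0.07, 0.77]]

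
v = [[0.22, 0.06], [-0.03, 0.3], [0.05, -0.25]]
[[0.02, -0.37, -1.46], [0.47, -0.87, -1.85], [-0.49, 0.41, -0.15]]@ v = [[-0.06,0.26], [0.04,0.23], [-0.13,0.13]]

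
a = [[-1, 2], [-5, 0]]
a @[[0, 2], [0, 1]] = [[0, 0], [0, -10]]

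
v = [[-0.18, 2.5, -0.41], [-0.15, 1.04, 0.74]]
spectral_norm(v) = 2.72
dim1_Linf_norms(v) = [2.5, 1.04]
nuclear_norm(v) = 3.56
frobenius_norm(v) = 2.85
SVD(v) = [[-0.93, -0.38],[-0.38, 0.93]] @ diag([2.718675303493047, 0.8432108835736092]) @ [[0.08, -1.0, 0.04], [-0.08, 0.03, 1.0]]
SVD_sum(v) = [[-0.21, 2.51, -0.09],[-0.08, 1.02, -0.04]] + [[0.03, -0.01, -0.32], [-0.07, 0.02, 0.78]]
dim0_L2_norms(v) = [0.23, 2.71, 0.85]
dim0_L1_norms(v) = [0.33, 3.54, 1.15]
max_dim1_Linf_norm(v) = 2.5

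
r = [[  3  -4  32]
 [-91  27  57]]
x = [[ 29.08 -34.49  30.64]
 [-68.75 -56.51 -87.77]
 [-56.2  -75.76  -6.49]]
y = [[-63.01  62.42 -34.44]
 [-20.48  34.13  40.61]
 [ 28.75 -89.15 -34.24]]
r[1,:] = [-91, 27, 57]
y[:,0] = [-63.01, -20.48, 28.75]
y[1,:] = [-20.48, 34.13, 40.61]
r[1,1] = 27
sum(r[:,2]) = 89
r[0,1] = -4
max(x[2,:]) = -6.49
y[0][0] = -63.01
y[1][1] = 34.13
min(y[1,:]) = -20.48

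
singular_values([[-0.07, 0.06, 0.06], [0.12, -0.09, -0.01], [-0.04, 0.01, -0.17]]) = [0.18, 0.18, 0.0]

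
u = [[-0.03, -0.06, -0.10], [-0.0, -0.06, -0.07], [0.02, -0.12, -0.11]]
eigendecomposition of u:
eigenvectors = [[0.65, -0.98, 0.56], [0.42, -0.21, 0.62], [0.64, 0.07, -0.55]]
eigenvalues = [-0.17, -0.04, 0.0]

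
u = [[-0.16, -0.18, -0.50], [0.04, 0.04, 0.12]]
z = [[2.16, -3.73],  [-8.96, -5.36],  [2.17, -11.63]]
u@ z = [[0.18,7.38], [-0.01,-1.76]]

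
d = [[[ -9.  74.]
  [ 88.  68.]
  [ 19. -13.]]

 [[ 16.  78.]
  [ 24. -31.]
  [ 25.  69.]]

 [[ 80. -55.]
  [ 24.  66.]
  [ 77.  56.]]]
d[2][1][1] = 66.0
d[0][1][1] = 68.0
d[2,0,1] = -55.0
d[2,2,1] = 56.0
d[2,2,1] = 56.0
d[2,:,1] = [-55.0, 66.0, 56.0]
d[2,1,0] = 24.0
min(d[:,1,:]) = -31.0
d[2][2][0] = 77.0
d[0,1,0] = 88.0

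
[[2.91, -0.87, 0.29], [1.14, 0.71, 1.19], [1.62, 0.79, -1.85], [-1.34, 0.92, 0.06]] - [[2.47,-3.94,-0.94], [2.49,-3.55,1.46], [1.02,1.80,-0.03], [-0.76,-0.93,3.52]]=[[0.44,  3.07,  1.23], [-1.35,  4.26,  -0.27], [0.6,  -1.01,  -1.82], [-0.58,  1.85,  -3.46]]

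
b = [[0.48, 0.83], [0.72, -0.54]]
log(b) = [[(-0.1+0.71j), -0.03-1.41j], [-0.03-1.22j, (-0.06+2.44j)]]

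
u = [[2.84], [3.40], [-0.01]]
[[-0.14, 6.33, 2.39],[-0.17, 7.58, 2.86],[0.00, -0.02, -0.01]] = u@[[-0.05, 2.23, 0.84]]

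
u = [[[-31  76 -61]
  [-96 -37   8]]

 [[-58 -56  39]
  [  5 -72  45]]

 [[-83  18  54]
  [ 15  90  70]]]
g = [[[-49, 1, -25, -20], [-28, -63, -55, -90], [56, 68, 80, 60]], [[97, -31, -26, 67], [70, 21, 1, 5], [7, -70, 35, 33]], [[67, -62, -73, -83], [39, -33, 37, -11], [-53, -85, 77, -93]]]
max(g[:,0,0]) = 97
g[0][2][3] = 60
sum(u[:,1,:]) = 28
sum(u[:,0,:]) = -102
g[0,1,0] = -28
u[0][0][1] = 76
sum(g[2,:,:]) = -273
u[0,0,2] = -61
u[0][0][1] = 76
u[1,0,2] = 39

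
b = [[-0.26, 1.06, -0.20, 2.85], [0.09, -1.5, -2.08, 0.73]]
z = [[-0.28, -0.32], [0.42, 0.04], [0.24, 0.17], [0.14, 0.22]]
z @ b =[[0.04, 0.18, 0.72, -1.03], [-0.11, 0.39, -0.17, 1.23], [-0.05, -0.0, -0.40, 0.81], [-0.02, -0.18, -0.49, 0.56]]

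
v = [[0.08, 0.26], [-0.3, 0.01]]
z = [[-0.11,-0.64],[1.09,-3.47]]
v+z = [[-0.03, -0.38], [0.79, -3.46]]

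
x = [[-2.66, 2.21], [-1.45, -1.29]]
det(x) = 6.64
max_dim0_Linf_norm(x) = 2.66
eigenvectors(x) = [[(0.78+0j), (0.78-0j)], [0.24+0.58j, (0.24-0.58j)]]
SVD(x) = [[-0.99, -0.12], [-0.12, 0.99]] @ diag([3.475836395368224, 1.9091519983054337]) @ [[0.81, -0.59], [-0.59, -0.81]]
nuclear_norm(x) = 5.38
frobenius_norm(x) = 3.97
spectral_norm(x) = 3.48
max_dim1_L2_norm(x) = 3.46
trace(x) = -3.95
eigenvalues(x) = [(-1.98+1.65j), (-1.98-1.65j)]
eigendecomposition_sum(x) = [[(-1.33+0.42j), (1.1+1.32j)],  [(-0.72-0.87j), -0.64+1.24j]] + [[(-1.33-0.42j), (1.1-1.32j)], [-0.72+0.87j, -0.65-1.24j]]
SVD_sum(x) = [[-2.79, 2.02], [-0.34, 0.24]] + [[0.13, 0.19],[-1.11, -1.53]]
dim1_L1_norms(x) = [4.87, 2.74]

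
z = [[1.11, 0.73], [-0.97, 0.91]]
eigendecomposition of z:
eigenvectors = [[(-0.08-0.65j), (-0.08+0.65j)], [(0.76+0j), (0.76-0j)]]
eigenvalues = [(1.01+0.84j), (1.01-0.84j)]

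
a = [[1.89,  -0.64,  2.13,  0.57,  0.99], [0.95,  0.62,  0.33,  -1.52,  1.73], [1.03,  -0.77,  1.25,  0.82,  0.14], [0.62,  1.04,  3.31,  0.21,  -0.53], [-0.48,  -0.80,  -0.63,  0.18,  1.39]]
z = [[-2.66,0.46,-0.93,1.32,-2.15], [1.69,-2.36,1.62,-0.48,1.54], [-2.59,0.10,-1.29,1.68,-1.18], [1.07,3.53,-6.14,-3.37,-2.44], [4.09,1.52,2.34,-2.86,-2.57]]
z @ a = [[-3.7, 5.80, -0.95, -3.09, -5.66],[1.58, -5.52, 2.29, 6.06, 0.21],[-4.52, 5.40, -0.79, -2.55, -5.10],[-1.87, 4.68, -13.85, -10.94, 4.7],[11.04, -4.4, 4.29, 0.88, 4.95]]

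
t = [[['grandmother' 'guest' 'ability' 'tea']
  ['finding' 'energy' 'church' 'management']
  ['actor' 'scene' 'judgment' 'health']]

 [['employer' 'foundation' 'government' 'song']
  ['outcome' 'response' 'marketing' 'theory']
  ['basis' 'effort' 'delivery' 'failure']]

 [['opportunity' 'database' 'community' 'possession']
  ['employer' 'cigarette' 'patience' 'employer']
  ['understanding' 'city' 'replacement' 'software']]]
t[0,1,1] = 'energy'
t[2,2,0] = 'understanding'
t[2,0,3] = 'possession'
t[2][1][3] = 'employer'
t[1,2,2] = 'delivery'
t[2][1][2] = 'patience'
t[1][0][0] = 'employer'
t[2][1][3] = 'employer'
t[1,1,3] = 'theory'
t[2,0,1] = 'database'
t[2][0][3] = 'possession'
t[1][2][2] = 'delivery'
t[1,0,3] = 'song'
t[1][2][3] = 'failure'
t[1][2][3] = 'failure'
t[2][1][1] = 'cigarette'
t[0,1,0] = 'finding'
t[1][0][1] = 'foundation'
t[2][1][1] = 'cigarette'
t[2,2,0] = 'understanding'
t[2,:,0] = ['opportunity', 'employer', 'understanding']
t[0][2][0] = 'actor'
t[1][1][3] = 'theory'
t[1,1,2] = 'marketing'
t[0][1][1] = 'energy'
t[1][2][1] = 'effort'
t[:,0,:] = [['grandmother', 'guest', 'ability', 'tea'], ['employer', 'foundation', 'government', 'song'], ['opportunity', 'database', 'community', 'possession']]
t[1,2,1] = 'effort'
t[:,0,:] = [['grandmother', 'guest', 'ability', 'tea'], ['employer', 'foundation', 'government', 'song'], ['opportunity', 'database', 'community', 'possession']]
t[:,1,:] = [['finding', 'energy', 'church', 'management'], ['outcome', 'response', 'marketing', 'theory'], ['employer', 'cigarette', 'patience', 'employer']]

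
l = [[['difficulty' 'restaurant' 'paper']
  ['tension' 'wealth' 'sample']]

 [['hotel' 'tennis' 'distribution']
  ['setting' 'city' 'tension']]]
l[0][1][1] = 'wealth'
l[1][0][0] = 'hotel'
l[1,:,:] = [['hotel', 'tennis', 'distribution'], ['setting', 'city', 'tension']]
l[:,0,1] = ['restaurant', 'tennis']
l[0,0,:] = ['difficulty', 'restaurant', 'paper']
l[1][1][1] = 'city'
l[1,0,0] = 'hotel'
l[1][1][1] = 'city'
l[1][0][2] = 'distribution'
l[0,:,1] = ['restaurant', 'wealth']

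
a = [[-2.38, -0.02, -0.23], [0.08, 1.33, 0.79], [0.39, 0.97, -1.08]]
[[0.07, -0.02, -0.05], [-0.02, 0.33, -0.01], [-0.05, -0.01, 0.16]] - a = [[2.45, 0.0, 0.18],[-0.1, -1.0, -0.80],[-0.44, -0.98, 1.24]]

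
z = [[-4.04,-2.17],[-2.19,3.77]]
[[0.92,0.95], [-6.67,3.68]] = z@ [[0.55, -0.58], [-1.45, 0.64]]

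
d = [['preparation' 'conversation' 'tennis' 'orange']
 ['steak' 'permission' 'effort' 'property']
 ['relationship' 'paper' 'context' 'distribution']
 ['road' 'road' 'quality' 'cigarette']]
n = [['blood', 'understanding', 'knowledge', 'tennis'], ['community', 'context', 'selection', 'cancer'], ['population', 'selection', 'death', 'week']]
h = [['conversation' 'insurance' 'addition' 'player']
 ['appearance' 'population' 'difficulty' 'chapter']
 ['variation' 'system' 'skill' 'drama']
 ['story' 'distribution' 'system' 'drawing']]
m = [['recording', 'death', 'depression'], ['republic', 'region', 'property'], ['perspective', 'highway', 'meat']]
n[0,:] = ['blood', 'understanding', 'knowledge', 'tennis']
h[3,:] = ['story', 'distribution', 'system', 'drawing']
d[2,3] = 'distribution'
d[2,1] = 'paper'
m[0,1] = 'death'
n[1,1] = 'context'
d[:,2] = ['tennis', 'effort', 'context', 'quality']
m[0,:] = ['recording', 'death', 'depression']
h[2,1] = 'system'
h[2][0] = 'variation'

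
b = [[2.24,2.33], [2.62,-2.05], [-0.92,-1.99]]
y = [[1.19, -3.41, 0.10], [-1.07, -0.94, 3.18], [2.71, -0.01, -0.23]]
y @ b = [[-6.36, 9.56], [-7.79, -6.89], [6.26, 6.79]]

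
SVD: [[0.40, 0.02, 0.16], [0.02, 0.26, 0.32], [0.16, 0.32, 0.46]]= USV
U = [[-0.38, 0.9, -0.21], [-0.51, -0.39, -0.76], [-0.77, -0.18, 0.61]]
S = [0.75, 0.36, 0.01]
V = [[-0.38,-0.51,-0.77], [0.9,-0.39,-0.18], [-0.21,-0.76,0.61]]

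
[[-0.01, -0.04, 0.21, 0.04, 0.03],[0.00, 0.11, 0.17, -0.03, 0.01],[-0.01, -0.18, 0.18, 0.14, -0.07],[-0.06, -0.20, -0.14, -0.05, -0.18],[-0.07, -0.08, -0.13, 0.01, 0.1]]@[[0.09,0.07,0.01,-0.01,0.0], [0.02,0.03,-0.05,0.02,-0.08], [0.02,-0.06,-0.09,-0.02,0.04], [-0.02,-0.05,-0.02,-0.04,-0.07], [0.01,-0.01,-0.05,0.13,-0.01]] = [[0.0, -0.02, -0.02, -0.00, 0.01], [0.01, -0.01, -0.02, 0.00, 0.00], [-0.00, -0.02, -0.01, -0.02, 0.01], [-0.01, 0.00, 0.03, -0.02, 0.02], [-0.01, -0.00, 0.01, 0.01, -0.0]]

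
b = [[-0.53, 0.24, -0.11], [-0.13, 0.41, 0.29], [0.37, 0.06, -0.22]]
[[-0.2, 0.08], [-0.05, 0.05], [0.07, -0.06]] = b@ [[0.30, -0.14], [-0.13, 0.06], [0.13, 0.04]]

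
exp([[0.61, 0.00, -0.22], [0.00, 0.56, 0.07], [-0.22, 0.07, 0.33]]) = [[1.88, -0.01, -0.36], [-0.01, 1.75, 0.11], [-0.36, 0.11, 1.43]]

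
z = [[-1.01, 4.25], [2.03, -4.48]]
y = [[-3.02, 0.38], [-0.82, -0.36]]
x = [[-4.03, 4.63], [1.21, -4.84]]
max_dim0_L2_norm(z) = 6.18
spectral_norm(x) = 7.70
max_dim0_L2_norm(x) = 6.7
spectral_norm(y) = 3.14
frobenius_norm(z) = 6.58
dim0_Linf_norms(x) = [4.03, 4.84]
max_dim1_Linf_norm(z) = 4.48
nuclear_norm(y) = 3.59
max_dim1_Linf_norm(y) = 3.02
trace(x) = -8.87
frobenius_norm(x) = 7.91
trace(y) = -3.38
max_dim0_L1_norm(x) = 9.47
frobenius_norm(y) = 3.17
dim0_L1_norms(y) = [3.84, 0.74]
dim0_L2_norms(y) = [3.13, 0.52]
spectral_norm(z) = 6.55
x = z + y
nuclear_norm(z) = 7.17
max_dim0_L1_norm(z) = 8.73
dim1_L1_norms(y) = [3.4, 1.18]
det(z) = -4.10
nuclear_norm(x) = 9.51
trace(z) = -5.49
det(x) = 13.90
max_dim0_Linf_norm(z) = 4.48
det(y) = 1.40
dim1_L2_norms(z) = [4.37, 4.92]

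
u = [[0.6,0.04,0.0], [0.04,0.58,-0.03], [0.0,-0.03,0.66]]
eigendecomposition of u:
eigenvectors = [[-0.57, -0.80, -0.21], [0.80, -0.47, -0.38], [0.21, -0.38, 0.9]]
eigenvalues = [0.54, 0.62, 0.67]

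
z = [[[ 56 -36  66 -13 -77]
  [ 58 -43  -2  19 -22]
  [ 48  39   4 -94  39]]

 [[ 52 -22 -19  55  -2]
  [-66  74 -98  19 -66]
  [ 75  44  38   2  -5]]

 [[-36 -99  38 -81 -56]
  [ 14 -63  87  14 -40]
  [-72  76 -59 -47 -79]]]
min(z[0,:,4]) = -77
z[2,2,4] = -79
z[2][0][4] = -56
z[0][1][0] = 58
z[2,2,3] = -47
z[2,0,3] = -81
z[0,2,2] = 4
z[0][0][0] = 56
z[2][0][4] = -56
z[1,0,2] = -19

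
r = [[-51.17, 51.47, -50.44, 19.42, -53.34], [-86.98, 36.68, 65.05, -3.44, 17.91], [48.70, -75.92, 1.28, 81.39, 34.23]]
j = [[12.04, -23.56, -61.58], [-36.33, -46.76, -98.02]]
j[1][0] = -36.33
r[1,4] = 17.91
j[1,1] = -46.76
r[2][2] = 1.28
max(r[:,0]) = 48.7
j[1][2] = -98.02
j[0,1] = -23.56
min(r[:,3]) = -3.44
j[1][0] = -36.33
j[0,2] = -61.58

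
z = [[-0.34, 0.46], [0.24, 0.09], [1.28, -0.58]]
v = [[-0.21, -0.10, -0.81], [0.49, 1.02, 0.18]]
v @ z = [[-0.99, 0.36],[0.31, 0.21]]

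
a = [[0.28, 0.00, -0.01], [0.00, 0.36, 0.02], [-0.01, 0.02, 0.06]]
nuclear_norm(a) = 0.70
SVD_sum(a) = [[0.0, -0.0, -0.0], [-0.0, 0.36, 0.02], [-0.0, 0.02, 0.00]] + [[0.28, 0.00, -0.01], [0.00, 0.00, -0.0], [-0.01, -0.0, 0.00]] + [[0.00, -0.00, 0.0], [-0.0, 0.00, -0.0], [0.0, -0.0, 0.06]]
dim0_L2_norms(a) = [0.28, 0.36, 0.06]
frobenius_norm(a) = 0.46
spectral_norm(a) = 0.36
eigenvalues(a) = [0.06, 0.28, 0.36]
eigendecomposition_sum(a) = [[0.0, -0.00, 0.0], [-0.00, 0.00, -0.0], [0.0, -0.00, 0.06]] + [[0.28, 0.00, -0.01], [0.0, 0.00, -0.00], [-0.01, -0.0, 0.00]] + [[0.0, -0.00, -0.00], [-0.00, 0.36, 0.02], [-0.00, 0.02, 0.00]]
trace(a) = 0.70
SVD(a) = [[0.01,1.0,0.04], [-1.0,0.01,-0.07], [-0.07,-0.04,1.00]] @ diag([0.36133287411830367, 0.28044351525143474, 0.05822361063026143]) @ [[0.01, -1.0, -0.07], [1.00, 0.01, -0.04], [0.04, -0.07, 1.0]]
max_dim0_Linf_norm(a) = 0.36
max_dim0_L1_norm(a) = 0.38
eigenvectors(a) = [[-0.04,  1.0,  -0.01], [0.07,  0.01,  1.0], [-1.0,  -0.04,  0.07]]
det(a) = 0.01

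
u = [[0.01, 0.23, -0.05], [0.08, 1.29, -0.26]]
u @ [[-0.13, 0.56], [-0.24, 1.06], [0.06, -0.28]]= [[-0.06, 0.26], [-0.34, 1.48]]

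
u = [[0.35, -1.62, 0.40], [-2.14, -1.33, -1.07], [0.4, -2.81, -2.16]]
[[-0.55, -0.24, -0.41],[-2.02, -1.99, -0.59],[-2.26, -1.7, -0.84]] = u@[[0.4, 0.5, 0.08], [0.53, 0.36, 0.28], [0.43, 0.41, 0.04]]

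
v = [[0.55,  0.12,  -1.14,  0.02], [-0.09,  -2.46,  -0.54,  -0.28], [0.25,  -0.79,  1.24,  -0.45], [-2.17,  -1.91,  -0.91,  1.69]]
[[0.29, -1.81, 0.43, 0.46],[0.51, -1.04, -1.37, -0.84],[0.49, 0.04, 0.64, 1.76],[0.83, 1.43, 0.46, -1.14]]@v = [[-0.57, 3.27, 0.76, 1.1], [1.85, 5.31, -0.95, -0.5], [-3.39, -3.91, -1.39, 2.68], [2.92, -1.60, -0.11, -2.52]]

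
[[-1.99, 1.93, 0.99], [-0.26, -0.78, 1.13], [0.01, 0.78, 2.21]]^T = [[-1.99, -0.26, 0.01], [1.93, -0.78, 0.78], [0.99, 1.13, 2.21]]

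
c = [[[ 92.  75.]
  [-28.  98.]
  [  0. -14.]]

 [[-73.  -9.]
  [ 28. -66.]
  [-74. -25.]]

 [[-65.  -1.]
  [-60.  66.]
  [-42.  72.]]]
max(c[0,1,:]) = 98.0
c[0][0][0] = 92.0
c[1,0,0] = -73.0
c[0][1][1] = 98.0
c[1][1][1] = -66.0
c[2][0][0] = -65.0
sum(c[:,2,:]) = -83.0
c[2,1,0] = -60.0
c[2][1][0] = -60.0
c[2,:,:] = [[-65.0, -1.0], [-60.0, 66.0], [-42.0, 72.0]]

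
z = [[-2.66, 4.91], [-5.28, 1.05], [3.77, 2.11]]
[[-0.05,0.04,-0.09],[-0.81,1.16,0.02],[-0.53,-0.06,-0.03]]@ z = [[-0.42, -0.39], [-3.89, -2.72], [1.61, -2.73]]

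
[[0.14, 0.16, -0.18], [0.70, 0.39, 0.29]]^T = [[0.14, 0.70],  [0.16, 0.39],  [-0.18, 0.29]]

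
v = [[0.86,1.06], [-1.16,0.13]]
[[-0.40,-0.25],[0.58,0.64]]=v @[[-0.50, -0.53], [0.03, 0.19]]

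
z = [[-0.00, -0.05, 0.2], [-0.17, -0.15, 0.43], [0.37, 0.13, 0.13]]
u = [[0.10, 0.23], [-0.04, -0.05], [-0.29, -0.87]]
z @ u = [[-0.06, -0.17], [-0.14, -0.41], [-0.01, -0.03]]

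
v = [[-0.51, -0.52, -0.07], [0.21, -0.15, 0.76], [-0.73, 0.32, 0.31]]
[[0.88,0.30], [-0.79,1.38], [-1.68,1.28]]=v@[[0.67, -0.88], [-2.12, -0.00], [-1.64, 2.06]]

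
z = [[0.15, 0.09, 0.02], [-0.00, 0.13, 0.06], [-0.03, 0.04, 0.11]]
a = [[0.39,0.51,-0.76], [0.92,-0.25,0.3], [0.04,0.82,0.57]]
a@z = [[0.08, 0.07, -0.05], [0.13, 0.06, 0.04], [-0.01, 0.13, 0.11]]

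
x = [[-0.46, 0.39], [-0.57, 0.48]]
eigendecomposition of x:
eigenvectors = [[-0.64+0.05j, (-0.64-0.05j)], [-0.77+0.00j, -0.77-0.00j]]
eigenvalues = [(0.01+0.04j), (0.01-0.04j)]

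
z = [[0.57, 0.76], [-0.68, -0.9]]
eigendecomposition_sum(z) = [[-0.03, -0.03], [0.03, 0.02]] + [[0.60, 0.79], [-0.71, -0.92]]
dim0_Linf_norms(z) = [0.68, 0.9]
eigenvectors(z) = [[0.79,  -0.65], [-0.61,  0.76]]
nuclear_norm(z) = 1.48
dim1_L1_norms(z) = [1.33, 1.58]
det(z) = 0.00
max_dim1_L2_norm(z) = 1.13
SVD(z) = [[-0.64, 0.76],  [0.76, 0.64]] @ diag([1.474751965787472, 0.0025767044819438034]) @ [[-0.6, -0.8], [-0.8, 0.60]]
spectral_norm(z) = 1.47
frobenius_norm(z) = 1.47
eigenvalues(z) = [-0.01, -0.32]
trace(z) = -0.33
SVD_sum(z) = [[0.57, 0.76], [-0.68, -0.90]] + [[-0.00, 0.0],[-0.0, 0.00]]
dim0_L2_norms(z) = [0.89, 1.18]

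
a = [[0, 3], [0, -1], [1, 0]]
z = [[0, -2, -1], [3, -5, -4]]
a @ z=[[9, -15, -12], [-3, 5, 4], [0, -2, -1]]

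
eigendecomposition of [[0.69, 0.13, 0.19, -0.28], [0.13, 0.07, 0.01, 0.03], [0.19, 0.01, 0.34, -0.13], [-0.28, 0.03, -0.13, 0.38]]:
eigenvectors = [[-0.80, -0.31, 0.5, 0.08], [-0.11, 0.90, 0.35, 0.23], [-0.35, 0.03, -0.65, 0.68], [0.47, -0.3, 0.46, 0.69]]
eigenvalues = [0.95, 0.02, 0.28, 0.23]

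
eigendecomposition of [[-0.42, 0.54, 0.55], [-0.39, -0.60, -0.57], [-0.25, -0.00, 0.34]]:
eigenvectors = [[(-0.72+0j), (-0.72-0j), (0.17+0j)], [(0.24-0.62j), (0.24+0.62j), -0.58+0.00j], [-0.15-0.10j, -0.15+0.10j, (0.79+0j)]]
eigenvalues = [(-0.48+0.54j), (-0.48-0.54j), (0.29+0j)]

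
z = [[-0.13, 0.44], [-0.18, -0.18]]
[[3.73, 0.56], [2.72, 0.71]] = z@[[-18.21, -4.04], [3.10, 0.09]]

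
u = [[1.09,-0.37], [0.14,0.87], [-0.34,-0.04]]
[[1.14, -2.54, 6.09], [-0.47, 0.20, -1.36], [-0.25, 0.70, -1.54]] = u@ [[0.82, -2.14, 4.8], [-0.67, 0.57, -2.33]]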